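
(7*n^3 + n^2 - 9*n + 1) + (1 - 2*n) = 7*n^3 + n^2 - 11*n + 2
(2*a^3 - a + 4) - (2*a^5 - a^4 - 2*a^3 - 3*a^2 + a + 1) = -2*a^5 + a^4 + 4*a^3 + 3*a^2 - 2*a + 3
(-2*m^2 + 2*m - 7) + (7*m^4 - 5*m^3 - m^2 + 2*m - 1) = 7*m^4 - 5*m^3 - 3*m^2 + 4*m - 8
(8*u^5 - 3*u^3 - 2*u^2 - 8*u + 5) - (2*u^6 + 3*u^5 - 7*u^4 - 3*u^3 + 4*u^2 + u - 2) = -2*u^6 + 5*u^5 + 7*u^4 - 6*u^2 - 9*u + 7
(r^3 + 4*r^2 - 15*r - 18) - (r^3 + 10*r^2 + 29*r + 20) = -6*r^2 - 44*r - 38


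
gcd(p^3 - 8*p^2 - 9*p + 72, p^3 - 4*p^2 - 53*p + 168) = p^2 - 11*p + 24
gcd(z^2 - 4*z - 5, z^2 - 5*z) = z - 5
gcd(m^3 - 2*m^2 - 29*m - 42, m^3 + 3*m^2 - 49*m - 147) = m^2 - 4*m - 21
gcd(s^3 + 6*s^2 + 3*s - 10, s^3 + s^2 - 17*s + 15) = s^2 + 4*s - 5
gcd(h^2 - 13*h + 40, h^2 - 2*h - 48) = h - 8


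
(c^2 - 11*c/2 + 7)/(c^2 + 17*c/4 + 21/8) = 4*(2*c^2 - 11*c + 14)/(8*c^2 + 34*c + 21)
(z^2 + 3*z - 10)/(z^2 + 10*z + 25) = (z - 2)/(z + 5)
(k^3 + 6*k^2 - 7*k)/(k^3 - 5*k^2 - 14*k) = (-k^2 - 6*k + 7)/(-k^2 + 5*k + 14)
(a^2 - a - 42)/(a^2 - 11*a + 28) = (a + 6)/(a - 4)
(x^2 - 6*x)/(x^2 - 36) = x/(x + 6)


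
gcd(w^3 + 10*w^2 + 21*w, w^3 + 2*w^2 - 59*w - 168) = w^2 + 10*w + 21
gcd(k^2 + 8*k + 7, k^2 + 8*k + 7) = k^2 + 8*k + 7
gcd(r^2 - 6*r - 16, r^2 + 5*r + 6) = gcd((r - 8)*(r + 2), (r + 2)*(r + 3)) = r + 2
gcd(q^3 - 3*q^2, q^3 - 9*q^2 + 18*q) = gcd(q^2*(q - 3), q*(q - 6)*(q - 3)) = q^2 - 3*q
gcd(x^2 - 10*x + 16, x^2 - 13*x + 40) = x - 8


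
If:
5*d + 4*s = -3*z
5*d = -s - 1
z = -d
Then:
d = -2/9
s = 1/9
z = 2/9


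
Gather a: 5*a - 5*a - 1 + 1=0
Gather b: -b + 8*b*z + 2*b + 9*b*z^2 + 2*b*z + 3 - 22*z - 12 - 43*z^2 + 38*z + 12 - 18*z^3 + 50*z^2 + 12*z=b*(9*z^2 + 10*z + 1) - 18*z^3 + 7*z^2 + 28*z + 3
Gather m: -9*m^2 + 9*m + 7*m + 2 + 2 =-9*m^2 + 16*m + 4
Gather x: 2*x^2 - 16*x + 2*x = 2*x^2 - 14*x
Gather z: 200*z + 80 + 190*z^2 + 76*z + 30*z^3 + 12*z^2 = 30*z^3 + 202*z^2 + 276*z + 80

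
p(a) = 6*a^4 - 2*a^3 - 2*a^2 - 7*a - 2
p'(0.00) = -7.00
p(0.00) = -2.00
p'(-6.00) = -5383.00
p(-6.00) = 8176.00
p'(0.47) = -7.71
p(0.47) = -5.65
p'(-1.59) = -112.28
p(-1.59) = 50.46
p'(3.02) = 587.24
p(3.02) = 402.62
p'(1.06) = 10.60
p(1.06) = -6.47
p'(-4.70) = -2612.49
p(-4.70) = 3122.17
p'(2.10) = 180.40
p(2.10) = 72.65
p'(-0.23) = -6.69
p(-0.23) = -0.45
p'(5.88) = 4641.17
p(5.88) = 6653.43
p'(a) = 24*a^3 - 6*a^2 - 4*a - 7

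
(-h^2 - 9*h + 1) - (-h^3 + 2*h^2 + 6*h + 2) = h^3 - 3*h^2 - 15*h - 1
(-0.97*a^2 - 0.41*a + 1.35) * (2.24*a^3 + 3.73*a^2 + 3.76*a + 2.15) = -2.1728*a^5 - 4.5365*a^4 - 2.1525*a^3 + 1.4084*a^2 + 4.1945*a + 2.9025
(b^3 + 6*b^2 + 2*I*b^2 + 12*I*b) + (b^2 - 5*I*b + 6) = b^3 + 7*b^2 + 2*I*b^2 + 7*I*b + 6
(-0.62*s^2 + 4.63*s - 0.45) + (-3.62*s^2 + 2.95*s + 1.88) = -4.24*s^2 + 7.58*s + 1.43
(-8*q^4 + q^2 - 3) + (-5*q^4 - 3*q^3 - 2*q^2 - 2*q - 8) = -13*q^4 - 3*q^3 - q^2 - 2*q - 11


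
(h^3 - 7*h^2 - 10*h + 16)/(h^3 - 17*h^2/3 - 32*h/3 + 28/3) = 3*(h^2 - 9*h + 8)/(3*h^2 - 23*h + 14)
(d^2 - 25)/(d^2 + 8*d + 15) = (d - 5)/(d + 3)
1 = 1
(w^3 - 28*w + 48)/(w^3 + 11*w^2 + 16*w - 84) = (w - 4)/(w + 7)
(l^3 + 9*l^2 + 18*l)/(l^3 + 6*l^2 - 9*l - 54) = l/(l - 3)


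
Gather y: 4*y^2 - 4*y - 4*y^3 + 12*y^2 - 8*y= -4*y^3 + 16*y^2 - 12*y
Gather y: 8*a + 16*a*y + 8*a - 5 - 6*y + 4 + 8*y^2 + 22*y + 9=16*a + 8*y^2 + y*(16*a + 16) + 8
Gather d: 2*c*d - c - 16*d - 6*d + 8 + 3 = -c + d*(2*c - 22) + 11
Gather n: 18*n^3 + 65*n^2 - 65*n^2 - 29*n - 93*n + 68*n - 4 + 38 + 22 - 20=18*n^3 - 54*n + 36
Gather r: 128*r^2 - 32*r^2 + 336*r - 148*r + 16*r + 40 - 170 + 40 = 96*r^2 + 204*r - 90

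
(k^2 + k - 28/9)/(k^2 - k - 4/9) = (3*k + 7)/(3*k + 1)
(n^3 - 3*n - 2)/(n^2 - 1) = (n^2 - n - 2)/(n - 1)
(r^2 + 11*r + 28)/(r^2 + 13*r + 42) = (r + 4)/(r + 6)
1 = 1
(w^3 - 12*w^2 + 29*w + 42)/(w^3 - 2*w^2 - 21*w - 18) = (w - 7)/(w + 3)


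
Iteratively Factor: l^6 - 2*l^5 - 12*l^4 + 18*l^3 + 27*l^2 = (l - 3)*(l^5 + l^4 - 9*l^3 - 9*l^2) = (l - 3)*(l + 3)*(l^4 - 2*l^3 - 3*l^2) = (l - 3)*(l + 1)*(l + 3)*(l^3 - 3*l^2) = l*(l - 3)*(l + 1)*(l + 3)*(l^2 - 3*l) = l^2*(l - 3)*(l + 1)*(l + 3)*(l - 3)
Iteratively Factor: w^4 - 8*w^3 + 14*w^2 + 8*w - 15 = (w - 3)*(w^3 - 5*w^2 - w + 5) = (w - 5)*(w - 3)*(w^2 - 1) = (w - 5)*(w - 3)*(w - 1)*(w + 1)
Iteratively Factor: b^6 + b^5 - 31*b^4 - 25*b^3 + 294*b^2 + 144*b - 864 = (b - 4)*(b^5 + 5*b^4 - 11*b^3 - 69*b^2 + 18*b + 216) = (b - 4)*(b + 3)*(b^4 + 2*b^3 - 17*b^2 - 18*b + 72) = (b - 4)*(b - 2)*(b + 3)*(b^3 + 4*b^2 - 9*b - 36) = (b - 4)*(b - 3)*(b - 2)*(b + 3)*(b^2 + 7*b + 12) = (b - 4)*(b - 3)*(b - 2)*(b + 3)*(b + 4)*(b + 3)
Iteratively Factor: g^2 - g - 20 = (g - 5)*(g + 4)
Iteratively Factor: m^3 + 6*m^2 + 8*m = (m + 2)*(m^2 + 4*m) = (m + 2)*(m + 4)*(m)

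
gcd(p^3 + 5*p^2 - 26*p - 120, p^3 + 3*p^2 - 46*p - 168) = p^2 + 10*p + 24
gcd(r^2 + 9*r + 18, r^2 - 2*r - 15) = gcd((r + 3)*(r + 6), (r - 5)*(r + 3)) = r + 3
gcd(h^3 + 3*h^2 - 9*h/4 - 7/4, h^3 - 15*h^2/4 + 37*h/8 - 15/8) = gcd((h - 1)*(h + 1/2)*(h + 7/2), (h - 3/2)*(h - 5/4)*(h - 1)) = h - 1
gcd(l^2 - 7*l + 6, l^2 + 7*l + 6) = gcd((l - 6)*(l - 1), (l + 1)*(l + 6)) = 1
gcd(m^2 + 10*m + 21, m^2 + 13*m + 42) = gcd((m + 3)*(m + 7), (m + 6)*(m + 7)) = m + 7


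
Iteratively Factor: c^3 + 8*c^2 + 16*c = (c + 4)*(c^2 + 4*c) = (c + 4)^2*(c)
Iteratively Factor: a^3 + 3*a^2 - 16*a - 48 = (a - 4)*(a^2 + 7*a + 12) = (a - 4)*(a + 4)*(a + 3)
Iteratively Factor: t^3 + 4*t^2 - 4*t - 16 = (t - 2)*(t^2 + 6*t + 8) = (t - 2)*(t + 2)*(t + 4)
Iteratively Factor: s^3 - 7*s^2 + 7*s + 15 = (s - 5)*(s^2 - 2*s - 3) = (s - 5)*(s - 3)*(s + 1)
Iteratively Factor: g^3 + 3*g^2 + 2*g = (g)*(g^2 + 3*g + 2) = g*(g + 1)*(g + 2)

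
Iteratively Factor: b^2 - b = (b - 1)*(b)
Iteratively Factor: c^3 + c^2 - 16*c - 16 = (c + 1)*(c^2 - 16) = (c + 1)*(c + 4)*(c - 4)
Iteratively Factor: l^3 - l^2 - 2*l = (l)*(l^2 - l - 2) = l*(l + 1)*(l - 2)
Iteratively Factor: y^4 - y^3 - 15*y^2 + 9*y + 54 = (y - 3)*(y^3 + 2*y^2 - 9*y - 18) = (y - 3)*(y + 3)*(y^2 - y - 6) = (y - 3)^2*(y + 3)*(y + 2)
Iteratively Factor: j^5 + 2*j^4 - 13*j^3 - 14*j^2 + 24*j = (j)*(j^4 + 2*j^3 - 13*j^2 - 14*j + 24) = j*(j - 1)*(j^3 + 3*j^2 - 10*j - 24) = j*(j - 1)*(j + 2)*(j^2 + j - 12) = j*(j - 1)*(j + 2)*(j + 4)*(j - 3)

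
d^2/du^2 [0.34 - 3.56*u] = 0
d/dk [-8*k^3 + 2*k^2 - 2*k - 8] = -24*k^2 + 4*k - 2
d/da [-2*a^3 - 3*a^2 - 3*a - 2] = -6*a^2 - 6*a - 3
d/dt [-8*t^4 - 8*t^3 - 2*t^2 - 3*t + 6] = -32*t^3 - 24*t^2 - 4*t - 3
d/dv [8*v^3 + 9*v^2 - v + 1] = 24*v^2 + 18*v - 1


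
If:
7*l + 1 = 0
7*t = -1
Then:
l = -1/7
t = -1/7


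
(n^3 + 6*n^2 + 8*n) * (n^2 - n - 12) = n^5 + 5*n^4 - 10*n^3 - 80*n^2 - 96*n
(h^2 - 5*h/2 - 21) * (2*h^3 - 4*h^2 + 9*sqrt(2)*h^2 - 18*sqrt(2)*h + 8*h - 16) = 2*h^5 - 9*h^4 + 9*sqrt(2)*h^4 - 81*sqrt(2)*h^3/2 - 24*h^3 - 144*sqrt(2)*h^2 + 48*h^2 - 128*h + 378*sqrt(2)*h + 336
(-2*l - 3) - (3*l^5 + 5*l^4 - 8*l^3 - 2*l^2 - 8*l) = -3*l^5 - 5*l^4 + 8*l^3 + 2*l^2 + 6*l - 3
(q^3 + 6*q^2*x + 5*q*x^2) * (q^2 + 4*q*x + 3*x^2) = q^5 + 10*q^4*x + 32*q^3*x^2 + 38*q^2*x^3 + 15*q*x^4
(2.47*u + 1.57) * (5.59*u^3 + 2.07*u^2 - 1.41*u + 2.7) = 13.8073*u^4 + 13.8892*u^3 - 0.2328*u^2 + 4.4553*u + 4.239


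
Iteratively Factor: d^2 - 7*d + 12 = (d - 4)*(d - 3)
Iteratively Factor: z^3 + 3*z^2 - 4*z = (z - 1)*(z^2 + 4*z) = (z - 1)*(z + 4)*(z)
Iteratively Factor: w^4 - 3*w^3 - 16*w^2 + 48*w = (w - 4)*(w^3 + w^2 - 12*w) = w*(w - 4)*(w^2 + w - 12) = w*(w - 4)*(w + 4)*(w - 3)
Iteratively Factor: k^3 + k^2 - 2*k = (k - 1)*(k^2 + 2*k) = (k - 1)*(k + 2)*(k)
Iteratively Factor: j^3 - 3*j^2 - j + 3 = (j - 3)*(j^2 - 1) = (j - 3)*(j + 1)*(j - 1)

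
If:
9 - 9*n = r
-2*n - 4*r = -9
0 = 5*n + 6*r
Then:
No Solution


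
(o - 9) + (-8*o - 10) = -7*o - 19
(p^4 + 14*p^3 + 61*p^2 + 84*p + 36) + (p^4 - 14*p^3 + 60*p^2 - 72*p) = 2*p^4 + 121*p^2 + 12*p + 36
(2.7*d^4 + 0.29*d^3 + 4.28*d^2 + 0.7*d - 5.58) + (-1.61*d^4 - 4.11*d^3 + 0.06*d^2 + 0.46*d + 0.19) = 1.09*d^4 - 3.82*d^3 + 4.34*d^2 + 1.16*d - 5.39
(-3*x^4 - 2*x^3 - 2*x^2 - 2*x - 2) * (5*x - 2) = -15*x^5 - 4*x^4 - 6*x^3 - 6*x^2 - 6*x + 4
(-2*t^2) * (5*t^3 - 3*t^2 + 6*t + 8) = -10*t^5 + 6*t^4 - 12*t^3 - 16*t^2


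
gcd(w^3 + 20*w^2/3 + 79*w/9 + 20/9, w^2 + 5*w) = w + 5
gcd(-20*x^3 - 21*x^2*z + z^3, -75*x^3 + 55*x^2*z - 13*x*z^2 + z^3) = 5*x - z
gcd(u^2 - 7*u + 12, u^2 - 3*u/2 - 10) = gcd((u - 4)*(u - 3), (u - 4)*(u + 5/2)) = u - 4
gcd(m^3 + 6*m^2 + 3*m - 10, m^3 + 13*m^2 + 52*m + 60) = m^2 + 7*m + 10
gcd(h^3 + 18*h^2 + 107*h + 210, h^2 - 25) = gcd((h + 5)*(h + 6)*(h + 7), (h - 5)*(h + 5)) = h + 5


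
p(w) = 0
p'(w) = 0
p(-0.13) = 0.00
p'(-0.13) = 0.00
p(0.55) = 0.00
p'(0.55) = 0.00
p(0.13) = 0.00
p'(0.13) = 0.00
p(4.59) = 0.00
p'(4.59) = 0.00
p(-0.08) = 0.00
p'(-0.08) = 0.00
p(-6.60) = 0.00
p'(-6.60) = 0.00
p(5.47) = 0.00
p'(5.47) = 0.00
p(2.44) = 0.00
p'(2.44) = 0.00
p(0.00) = 0.00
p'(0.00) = 0.00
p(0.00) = 0.00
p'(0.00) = 0.00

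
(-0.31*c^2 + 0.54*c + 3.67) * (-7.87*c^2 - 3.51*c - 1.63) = 2.4397*c^4 - 3.1617*c^3 - 30.273*c^2 - 13.7619*c - 5.9821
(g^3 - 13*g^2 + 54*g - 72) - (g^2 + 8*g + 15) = g^3 - 14*g^2 + 46*g - 87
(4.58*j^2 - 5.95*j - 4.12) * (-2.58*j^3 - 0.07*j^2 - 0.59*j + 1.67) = -11.8164*j^5 + 15.0304*j^4 + 8.3439*j^3 + 11.4475*j^2 - 7.5057*j - 6.8804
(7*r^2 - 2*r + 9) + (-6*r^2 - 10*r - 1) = r^2 - 12*r + 8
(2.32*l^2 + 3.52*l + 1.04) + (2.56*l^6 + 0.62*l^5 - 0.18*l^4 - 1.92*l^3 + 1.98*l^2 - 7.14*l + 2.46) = 2.56*l^6 + 0.62*l^5 - 0.18*l^4 - 1.92*l^3 + 4.3*l^2 - 3.62*l + 3.5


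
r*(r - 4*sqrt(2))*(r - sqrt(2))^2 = r^4 - 6*sqrt(2)*r^3 + 18*r^2 - 8*sqrt(2)*r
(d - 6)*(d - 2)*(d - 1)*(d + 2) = d^4 - 7*d^3 + 2*d^2 + 28*d - 24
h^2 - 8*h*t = h*(h - 8*t)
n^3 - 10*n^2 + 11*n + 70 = (n - 7)*(n - 5)*(n + 2)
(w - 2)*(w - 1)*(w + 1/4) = w^3 - 11*w^2/4 + 5*w/4 + 1/2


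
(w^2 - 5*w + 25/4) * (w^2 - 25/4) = w^4 - 5*w^3 + 125*w/4 - 625/16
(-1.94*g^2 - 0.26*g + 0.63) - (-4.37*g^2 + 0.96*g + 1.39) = 2.43*g^2 - 1.22*g - 0.76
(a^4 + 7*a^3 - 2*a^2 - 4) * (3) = 3*a^4 + 21*a^3 - 6*a^2 - 12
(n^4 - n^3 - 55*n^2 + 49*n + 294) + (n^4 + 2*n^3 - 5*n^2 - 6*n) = 2*n^4 + n^3 - 60*n^2 + 43*n + 294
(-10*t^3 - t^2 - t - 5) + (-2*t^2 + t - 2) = -10*t^3 - 3*t^2 - 7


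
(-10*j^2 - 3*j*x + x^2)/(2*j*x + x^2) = (-5*j + x)/x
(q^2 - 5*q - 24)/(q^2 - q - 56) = (q + 3)/(q + 7)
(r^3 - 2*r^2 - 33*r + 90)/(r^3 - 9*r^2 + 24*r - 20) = (r^2 + 3*r - 18)/(r^2 - 4*r + 4)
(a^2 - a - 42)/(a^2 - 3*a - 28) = (a + 6)/(a + 4)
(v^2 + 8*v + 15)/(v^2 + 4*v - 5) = (v + 3)/(v - 1)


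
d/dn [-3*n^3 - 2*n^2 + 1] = n*(-9*n - 4)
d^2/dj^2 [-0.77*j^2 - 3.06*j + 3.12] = -1.54000000000000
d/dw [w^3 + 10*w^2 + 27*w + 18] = 3*w^2 + 20*w + 27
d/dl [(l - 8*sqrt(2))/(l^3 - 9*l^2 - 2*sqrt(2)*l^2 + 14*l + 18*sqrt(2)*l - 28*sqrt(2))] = (l^3 - 9*l^2 - 2*sqrt(2)*l^2 + 14*l + 18*sqrt(2)*l - (l - 8*sqrt(2))*(3*l^2 - 18*l - 4*sqrt(2)*l + 14 + 18*sqrt(2)) - 28*sqrt(2))/(l^3 - 9*l^2 - 2*sqrt(2)*l^2 + 14*l + 18*sqrt(2)*l - 28*sqrt(2))^2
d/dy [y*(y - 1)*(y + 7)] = 3*y^2 + 12*y - 7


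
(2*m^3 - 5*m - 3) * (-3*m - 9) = -6*m^4 - 18*m^3 + 15*m^2 + 54*m + 27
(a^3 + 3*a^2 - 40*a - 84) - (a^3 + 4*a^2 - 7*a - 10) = -a^2 - 33*a - 74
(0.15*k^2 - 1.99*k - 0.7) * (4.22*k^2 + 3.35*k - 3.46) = 0.633*k^4 - 7.8953*k^3 - 10.1395*k^2 + 4.5404*k + 2.422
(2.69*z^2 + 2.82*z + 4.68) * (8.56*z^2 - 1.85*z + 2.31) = 23.0264*z^4 + 19.1627*z^3 + 41.0577*z^2 - 2.1438*z + 10.8108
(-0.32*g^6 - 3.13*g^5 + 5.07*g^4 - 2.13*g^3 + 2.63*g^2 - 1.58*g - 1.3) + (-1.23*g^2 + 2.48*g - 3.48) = -0.32*g^6 - 3.13*g^5 + 5.07*g^4 - 2.13*g^3 + 1.4*g^2 + 0.9*g - 4.78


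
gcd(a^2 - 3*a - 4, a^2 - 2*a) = 1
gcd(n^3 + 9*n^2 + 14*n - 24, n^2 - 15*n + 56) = 1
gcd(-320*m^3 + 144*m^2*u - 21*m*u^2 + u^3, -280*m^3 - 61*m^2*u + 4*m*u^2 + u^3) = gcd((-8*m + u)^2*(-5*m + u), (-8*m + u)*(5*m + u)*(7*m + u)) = -8*m + u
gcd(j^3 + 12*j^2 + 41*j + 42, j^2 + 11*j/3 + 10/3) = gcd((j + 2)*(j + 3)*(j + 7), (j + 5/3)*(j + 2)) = j + 2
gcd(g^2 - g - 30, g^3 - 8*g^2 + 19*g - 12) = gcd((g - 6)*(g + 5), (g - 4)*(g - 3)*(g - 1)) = 1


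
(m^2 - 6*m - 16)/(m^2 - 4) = (m - 8)/(m - 2)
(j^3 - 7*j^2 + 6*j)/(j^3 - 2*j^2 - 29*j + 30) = j/(j + 5)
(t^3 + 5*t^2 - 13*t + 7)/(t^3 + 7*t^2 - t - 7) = (t - 1)/(t + 1)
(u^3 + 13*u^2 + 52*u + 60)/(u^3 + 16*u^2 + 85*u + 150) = (u + 2)/(u + 5)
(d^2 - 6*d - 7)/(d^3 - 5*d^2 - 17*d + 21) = (d + 1)/(d^2 + 2*d - 3)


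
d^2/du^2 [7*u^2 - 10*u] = 14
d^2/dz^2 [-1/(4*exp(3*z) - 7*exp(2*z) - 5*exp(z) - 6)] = (2*(-12*exp(2*z) + 14*exp(z) + 5)^2*exp(z) + (36*exp(2*z) - 28*exp(z) - 5)*(-4*exp(3*z) + 7*exp(2*z) + 5*exp(z) + 6))*exp(z)/(-4*exp(3*z) + 7*exp(2*z) + 5*exp(z) + 6)^3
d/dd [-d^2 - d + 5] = -2*d - 1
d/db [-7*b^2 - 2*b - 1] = -14*b - 2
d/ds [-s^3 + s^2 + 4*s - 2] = -3*s^2 + 2*s + 4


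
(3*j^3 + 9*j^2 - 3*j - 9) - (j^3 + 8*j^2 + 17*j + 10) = 2*j^3 + j^2 - 20*j - 19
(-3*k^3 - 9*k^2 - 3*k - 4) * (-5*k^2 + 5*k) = 15*k^5 + 30*k^4 - 30*k^3 + 5*k^2 - 20*k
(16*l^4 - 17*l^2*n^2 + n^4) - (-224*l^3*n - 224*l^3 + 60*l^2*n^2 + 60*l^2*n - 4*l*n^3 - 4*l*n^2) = 16*l^4 + 224*l^3*n + 224*l^3 - 77*l^2*n^2 - 60*l^2*n + 4*l*n^3 + 4*l*n^2 + n^4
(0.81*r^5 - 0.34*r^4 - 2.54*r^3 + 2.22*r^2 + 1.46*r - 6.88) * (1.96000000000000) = 1.5876*r^5 - 0.6664*r^4 - 4.9784*r^3 + 4.3512*r^2 + 2.8616*r - 13.4848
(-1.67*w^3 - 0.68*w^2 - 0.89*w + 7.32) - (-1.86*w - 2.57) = -1.67*w^3 - 0.68*w^2 + 0.97*w + 9.89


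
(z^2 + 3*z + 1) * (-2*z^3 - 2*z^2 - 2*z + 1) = -2*z^5 - 8*z^4 - 10*z^3 - 7*z^2 + z + 1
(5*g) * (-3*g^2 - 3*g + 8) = -15*g^3 - 15*g^2 + 40*g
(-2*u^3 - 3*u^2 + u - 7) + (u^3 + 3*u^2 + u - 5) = -u^3 + 2*u - 12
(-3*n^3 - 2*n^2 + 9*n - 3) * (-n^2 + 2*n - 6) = 3*n^5 - 4*n^4 + 5*n^3 + 33*n^2 - 60*n + 18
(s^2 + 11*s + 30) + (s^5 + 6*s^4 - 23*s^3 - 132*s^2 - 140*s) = s^5 + 6*s^4 - 23*s^3 - 131*s^2 - 129*s + 30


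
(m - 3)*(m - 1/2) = m^2 - 7*m/2 + 3/2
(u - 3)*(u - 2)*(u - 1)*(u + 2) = u^4 - 4*u^3 - u^2 + 16*u - 12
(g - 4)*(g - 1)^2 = g^3 - 6*g^2 + 9*g - 4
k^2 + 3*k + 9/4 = (k + 3/2)^2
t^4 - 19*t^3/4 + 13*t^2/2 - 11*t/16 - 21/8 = (t - 2)*(t - 7/4)*(t - 3/2)*(t + 1/2)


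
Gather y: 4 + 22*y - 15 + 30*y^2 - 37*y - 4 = 30*y^2 - 15*y - 15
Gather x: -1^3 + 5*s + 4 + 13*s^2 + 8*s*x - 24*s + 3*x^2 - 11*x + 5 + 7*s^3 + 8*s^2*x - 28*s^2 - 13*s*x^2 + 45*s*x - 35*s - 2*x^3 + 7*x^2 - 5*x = 7*s^3 - 15*s^2 - 54*s - 2*x^3 + x^2*(10 - 13*s) + x*(8*s^2 + 53*s - 16) + 8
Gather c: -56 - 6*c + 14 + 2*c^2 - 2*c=2*c^2 - 8*c - 42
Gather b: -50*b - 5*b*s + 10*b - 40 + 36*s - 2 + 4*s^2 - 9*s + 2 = b*(-5*s - 40) + 4*s^2 + 27*s - 40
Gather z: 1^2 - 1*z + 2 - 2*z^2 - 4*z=-2*z^2 - 5*z + 3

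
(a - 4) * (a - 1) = a^2 - 5*a + 4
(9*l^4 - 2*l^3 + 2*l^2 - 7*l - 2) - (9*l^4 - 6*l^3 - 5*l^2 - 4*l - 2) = 4*l^3 + 7*l^2 - 3*l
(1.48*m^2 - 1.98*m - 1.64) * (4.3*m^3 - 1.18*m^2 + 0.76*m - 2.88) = 6.364*m^5 - 10.2604*m^4 - 3.5908*m^3 - 3.832*m^2 + 4.456*m + 4.7232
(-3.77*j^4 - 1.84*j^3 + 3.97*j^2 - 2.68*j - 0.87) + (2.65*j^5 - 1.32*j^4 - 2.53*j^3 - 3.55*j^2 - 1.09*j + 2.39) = 2.65*j^5 - 5.09*j^4 - 4.37*j^3 + 0.42*j^2 - 3.77*j + 1.52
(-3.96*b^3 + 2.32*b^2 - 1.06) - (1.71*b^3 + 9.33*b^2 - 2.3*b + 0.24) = -5.67*b^3 - 7.01*b^2 + 2.3*b - 1.3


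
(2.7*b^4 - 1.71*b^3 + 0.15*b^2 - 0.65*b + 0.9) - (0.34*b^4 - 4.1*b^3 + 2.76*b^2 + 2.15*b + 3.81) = 2.36*b^4 + 2.39*b^3 - 2.61*b^2 - 2.8*b - 2.91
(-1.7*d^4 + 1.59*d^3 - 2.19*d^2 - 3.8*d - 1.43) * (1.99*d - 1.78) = -3.383*d^5 + 6.1901*d^4 - 7.1883*d^3 - 3.6638*d^2 + 3.9183*d + 2.5454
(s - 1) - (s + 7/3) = -10/3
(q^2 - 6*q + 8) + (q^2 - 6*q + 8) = 2*q^2 - 12*q + 16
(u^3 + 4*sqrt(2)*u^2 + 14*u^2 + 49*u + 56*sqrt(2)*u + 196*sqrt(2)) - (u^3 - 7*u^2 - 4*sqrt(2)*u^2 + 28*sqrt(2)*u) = 8*sqrt(2)*u^2 + 21*u^2 + 28*sqrt(2)*u + 49*u + 196*sqrt(2)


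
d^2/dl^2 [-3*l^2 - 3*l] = -6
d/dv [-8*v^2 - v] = -16*v - 1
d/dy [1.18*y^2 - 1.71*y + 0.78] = 2.36*y - 1.71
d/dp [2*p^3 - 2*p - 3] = 6*p^2 - 2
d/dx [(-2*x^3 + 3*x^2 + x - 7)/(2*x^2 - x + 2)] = (-4*x^4 + 4*x^3 - 17*x^2 + 40*x - 5)/(4*x^4 - 4*x^3 + 9*x^2 - 4*x + 4)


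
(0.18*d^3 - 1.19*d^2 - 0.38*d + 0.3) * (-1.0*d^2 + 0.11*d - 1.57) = -0.18*d^5 + 1.2098*d^4 - 0.0335*d^3 + 1.5265*d^2 + 0.6296*d - 0.471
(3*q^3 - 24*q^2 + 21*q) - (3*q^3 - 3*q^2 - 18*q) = -21*q^2 + 39*q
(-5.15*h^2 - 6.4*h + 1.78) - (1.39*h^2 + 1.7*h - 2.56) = -6.54*h^2 - 8.1*h + 4.34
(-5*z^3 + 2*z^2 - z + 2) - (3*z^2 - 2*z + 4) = -5*z^3 - z^2 + z - 2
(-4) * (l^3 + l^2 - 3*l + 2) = -4*l^3 - 4*l^2 + 12*l - 8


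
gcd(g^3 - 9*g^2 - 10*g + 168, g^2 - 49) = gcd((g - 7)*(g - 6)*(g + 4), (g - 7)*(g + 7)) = g - 7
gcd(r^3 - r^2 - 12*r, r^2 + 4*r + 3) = r + 3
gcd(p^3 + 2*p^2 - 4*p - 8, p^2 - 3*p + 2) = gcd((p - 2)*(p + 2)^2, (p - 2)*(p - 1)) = p - 2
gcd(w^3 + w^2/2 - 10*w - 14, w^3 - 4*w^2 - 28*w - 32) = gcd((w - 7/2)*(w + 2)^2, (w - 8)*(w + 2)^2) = w^2 + 4*w + 4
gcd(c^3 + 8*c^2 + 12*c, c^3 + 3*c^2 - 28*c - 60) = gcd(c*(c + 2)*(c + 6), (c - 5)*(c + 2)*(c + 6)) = c^2 + 8*c + 12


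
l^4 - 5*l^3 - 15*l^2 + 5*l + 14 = (l - 7)*(l - 1)*(l + 1)*(l + 2)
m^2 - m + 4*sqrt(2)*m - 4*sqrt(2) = (m - 1)*(m + 4*sqrt(2))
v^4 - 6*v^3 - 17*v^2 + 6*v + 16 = (v - 8)*(v - 1)*(v + 1)*(v + 2)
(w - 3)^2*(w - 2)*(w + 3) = w^4 - 5*w^3 - 3*w^2 + 45*w - 54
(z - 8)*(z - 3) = z^2 - 11*z + 24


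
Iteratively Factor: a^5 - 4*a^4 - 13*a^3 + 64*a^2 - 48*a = (a + 4)*(a^4 - 8*a^3 + 19*a^2 - 12*a) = a*(a + 4)*(a^3 - 8*a^2 + 19*a - 12) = a*(a - 4)*(a + 4)*(a^2 - 4*a + 3) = a*(a - 4)*(a - 1)*(a + 4)*(a - 3)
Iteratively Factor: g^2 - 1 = (g + 1)*(g - 1)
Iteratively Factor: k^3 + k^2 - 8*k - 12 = (k + 2)*(k^2 - k - 6) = (k + 2)^2*(k - 3)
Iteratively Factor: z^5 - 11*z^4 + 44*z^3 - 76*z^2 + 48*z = (z)*(z^4 - 11*z^3 + 44*z^2 - 76*z + 48) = z*(z - 2)*(z^3 - 9*z^2 + 26*z - 24) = z*(z - 2)^2*(z^2 - 7*z + 12) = z*(z - 4)*(z - 2)^2*(z - 3)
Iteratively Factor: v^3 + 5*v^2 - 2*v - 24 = (v - 2)*(v^2 + 7*v + 12) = (v - 2)*(v + 4)*(v + 3)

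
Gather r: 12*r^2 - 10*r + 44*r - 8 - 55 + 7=12*r^2 + 34*r - 56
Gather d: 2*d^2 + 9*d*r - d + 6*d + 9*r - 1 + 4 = 2*d^2 + d*(9*r + 5) + 9*r + 3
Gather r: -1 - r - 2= -r - 3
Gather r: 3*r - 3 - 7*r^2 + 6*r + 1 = -7*r^2 + 9*r - 2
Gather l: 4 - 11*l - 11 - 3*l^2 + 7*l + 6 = -3*l^2 - 4*l - 1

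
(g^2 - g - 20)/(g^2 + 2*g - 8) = (g - 5)/(g - 2)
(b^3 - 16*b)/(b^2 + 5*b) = (b^2 - 16)/(b + 5)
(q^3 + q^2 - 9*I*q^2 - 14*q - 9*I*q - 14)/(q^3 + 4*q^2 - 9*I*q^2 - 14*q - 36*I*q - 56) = (q + 1)/(q + 4)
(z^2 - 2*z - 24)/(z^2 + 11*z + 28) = (z - 6)/(z + 7)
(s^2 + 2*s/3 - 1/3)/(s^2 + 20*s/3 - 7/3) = (s + 1)/(s + 7)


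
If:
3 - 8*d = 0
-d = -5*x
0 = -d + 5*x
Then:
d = 3/8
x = 3/40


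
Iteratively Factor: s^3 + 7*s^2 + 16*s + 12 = (s + 2)*(s^2 + 5*s + 6) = (s + 2)*(s + 3)*(s + 2)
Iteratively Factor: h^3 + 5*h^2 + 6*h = (h)*(h^2 + 5*h + 6) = h*(h + 3)*(h + 2)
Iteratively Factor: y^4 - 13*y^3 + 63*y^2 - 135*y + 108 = (y - 3)*(y^3 - 10*y^2 + 33*y - 36) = (y - 4)*(y - 3)*(y^2 - 6*y + 9) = (y - 4)*(y - 3)^2*(y - 3)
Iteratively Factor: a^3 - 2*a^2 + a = (a - 1)*(a^2 - a) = a*(a - 1)*(a - 1)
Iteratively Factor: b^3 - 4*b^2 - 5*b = (b)*(b^2 - 4*b - 5) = b*(b + 1)*(b - 5)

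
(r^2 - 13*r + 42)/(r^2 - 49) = (r - 6)/(r + 7)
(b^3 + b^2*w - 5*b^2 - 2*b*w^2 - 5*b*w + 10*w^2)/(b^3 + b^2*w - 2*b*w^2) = (b - 5)/b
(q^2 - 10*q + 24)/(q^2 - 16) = (q - 6)/(q + 4)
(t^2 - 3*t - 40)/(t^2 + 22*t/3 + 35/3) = 3*(t - 8)/(3*t + 7)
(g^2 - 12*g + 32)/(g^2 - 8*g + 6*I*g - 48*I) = (g - 4)/(g + 6*I)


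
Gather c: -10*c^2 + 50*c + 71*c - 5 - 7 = -10*c^2 + 121*c - 12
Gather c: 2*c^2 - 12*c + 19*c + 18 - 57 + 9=2*c^2 + 7*c - 30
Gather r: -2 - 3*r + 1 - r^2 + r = -r^2 - 2*r - 1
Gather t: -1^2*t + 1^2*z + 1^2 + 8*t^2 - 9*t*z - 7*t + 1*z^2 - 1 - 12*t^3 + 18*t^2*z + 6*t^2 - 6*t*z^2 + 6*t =-12*t^3 + t^2*(18*z + 14) + t*(-6*z^2 - 9*z - 2) + z^2 + z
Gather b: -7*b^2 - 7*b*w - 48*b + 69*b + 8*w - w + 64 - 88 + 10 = -7*b^2 + b*(21 - 7*w) + 7*w - 14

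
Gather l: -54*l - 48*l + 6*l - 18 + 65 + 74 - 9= 112 - 96*l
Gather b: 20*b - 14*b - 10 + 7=6*b - 3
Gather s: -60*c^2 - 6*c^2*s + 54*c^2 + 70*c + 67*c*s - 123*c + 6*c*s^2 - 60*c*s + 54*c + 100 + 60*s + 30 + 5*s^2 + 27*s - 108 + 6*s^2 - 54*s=-6*c^2 + c + s^2*(6*c + 11) + s*(-6*c^2 + 7*c + 33) + 22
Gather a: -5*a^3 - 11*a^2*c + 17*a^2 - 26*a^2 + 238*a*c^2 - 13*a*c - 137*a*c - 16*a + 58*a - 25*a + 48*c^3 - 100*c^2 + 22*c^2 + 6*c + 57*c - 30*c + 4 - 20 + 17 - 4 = -5*a^3 + a^2*(-11*c - 9) + a*(238*c^2 - 150*c + 17) + 48*c^3 - 78*c^2 + 33*c - 3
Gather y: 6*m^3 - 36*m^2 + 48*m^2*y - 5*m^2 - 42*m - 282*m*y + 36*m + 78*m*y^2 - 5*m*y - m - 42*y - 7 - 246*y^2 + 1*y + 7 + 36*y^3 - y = 6*m^3 - 41*m^2 - 7*m + 36*y^3 + y^2*(78*m - 246) + y*(48*m^2 - 287*m - 42)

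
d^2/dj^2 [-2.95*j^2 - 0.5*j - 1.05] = -5.90000000000000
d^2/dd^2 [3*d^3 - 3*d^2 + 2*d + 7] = 18*d - 6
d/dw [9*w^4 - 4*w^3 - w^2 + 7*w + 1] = 36*w^3 - 12*w^2 - 2*w + 7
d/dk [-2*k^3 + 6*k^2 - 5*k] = -6*k^2 + 12*k - 5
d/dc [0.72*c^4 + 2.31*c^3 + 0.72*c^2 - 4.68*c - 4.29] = 2.88*c^3 + 6.93*c^2 + 1.44*c - 4.68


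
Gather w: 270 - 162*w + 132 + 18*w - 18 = 384 - 144*w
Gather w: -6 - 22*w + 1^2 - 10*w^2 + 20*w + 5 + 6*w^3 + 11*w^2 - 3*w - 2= 6*w^3 + w^2 - 5*w - 2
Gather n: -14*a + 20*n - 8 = -14*a + 20*n - 8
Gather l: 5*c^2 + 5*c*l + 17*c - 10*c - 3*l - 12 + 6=5*c^2 + 7*c + l*(5*c - 3) - 6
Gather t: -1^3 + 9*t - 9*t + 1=0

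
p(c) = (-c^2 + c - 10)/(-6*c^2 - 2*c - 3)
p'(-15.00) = 0.00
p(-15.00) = 0.19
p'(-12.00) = 0.00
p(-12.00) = 0.20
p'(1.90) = -0.26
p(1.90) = 0.41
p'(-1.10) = 1.73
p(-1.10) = 1.53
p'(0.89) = -1.30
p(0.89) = 1.04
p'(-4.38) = 0.05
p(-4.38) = 0.31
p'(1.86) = -0.27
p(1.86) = 0.42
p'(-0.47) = 2.82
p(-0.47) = 3.16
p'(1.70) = -0.34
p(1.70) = 0.47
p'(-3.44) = 0.10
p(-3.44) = 0.38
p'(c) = (1 - 2*c)/(-6*c^2 - 2*c - 3) + (12*c + 2)*(-c^2 + c - 10)/(-6*c^2 - 2*c - 3)^2 = (8*c^2 - 114*c - 23)/(36*c^4 + 24*c^3 + 40*c^2 + 12*c + 9)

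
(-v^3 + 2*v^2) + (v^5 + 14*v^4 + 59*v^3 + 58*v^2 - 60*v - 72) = v^5 + 14*v^4 + 58*v^3 + 60*v^2 - 60*v - 72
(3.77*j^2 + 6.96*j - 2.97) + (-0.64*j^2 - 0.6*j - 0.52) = 3.13*j^2 + 6.36*j - 3.49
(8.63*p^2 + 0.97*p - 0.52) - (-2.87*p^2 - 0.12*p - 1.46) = 11.5*p^2 + 1.09*p + 0.94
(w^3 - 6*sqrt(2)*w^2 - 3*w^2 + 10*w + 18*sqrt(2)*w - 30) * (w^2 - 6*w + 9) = w^5 - 9*w^4 - 6*sqrt(2)*w^4 + 37*w^3 + 54*sqrt(2)*w^3 - 162*sqrt(2)*w^2 - 117*w^2 + 162*sqrt(2)*w + 270*w - 270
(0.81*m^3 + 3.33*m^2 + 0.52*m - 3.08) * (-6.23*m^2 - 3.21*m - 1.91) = -5.0463*m^5 - 23.346*m^4 - 15.476*m^3 + 11.1589*m^2 + 8.8936*m + 5.8828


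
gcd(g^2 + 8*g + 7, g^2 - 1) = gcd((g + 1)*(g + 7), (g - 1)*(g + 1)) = g + 1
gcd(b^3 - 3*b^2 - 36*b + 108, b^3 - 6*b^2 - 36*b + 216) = b^2 - 36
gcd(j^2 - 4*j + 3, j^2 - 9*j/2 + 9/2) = j - 3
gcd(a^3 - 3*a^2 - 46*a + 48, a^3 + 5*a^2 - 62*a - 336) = a^2 - 2*a - 48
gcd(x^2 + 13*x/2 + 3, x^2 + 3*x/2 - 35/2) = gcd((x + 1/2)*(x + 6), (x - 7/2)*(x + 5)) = 1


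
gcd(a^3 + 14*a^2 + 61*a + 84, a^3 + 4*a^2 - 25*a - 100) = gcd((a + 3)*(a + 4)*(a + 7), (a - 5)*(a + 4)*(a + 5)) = a + 4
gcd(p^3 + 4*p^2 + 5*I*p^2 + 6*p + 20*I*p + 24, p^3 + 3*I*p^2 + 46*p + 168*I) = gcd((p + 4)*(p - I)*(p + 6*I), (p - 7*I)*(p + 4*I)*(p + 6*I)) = p + 6*I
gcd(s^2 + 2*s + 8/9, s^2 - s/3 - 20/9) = s + 4/3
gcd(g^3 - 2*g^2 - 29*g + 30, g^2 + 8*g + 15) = g + 5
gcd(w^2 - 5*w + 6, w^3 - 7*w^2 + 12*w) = w - 3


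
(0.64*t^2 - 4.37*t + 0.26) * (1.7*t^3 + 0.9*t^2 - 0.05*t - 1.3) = 1.088*t^5 - 6.853*t^4 - 3.523*t^3 - 0.3795*t^2 + 5.668*t - 0.338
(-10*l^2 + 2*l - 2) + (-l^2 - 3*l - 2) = -11*l^2 - l - 4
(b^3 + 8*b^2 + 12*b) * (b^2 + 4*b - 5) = b^5 + 12*b^4 + 39*b^3 + 8*b^2 - 60*b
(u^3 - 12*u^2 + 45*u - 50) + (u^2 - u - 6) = u^3 - 11*u^2 + 44*u - 56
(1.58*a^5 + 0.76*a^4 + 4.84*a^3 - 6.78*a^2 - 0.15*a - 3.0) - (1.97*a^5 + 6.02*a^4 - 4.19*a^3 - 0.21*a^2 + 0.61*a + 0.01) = -0.39*a^5 - 5.26*a^4 + 9.03*a^3 - 6.57*a^2 - 0.76*a - 3.01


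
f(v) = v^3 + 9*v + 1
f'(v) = 3*v^2 + 9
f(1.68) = 20.86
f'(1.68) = 17.47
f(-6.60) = -345.90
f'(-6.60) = 139.68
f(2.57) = 41.10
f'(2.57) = 28.81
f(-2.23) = -30.16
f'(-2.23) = 23.92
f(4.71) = 147.88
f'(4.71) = 75.55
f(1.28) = 14.62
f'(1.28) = 13.92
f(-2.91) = -49.83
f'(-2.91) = 34.40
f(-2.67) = -42.06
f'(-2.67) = 30.39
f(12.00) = 1837.00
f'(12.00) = 441.00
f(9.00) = 811.00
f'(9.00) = 252.00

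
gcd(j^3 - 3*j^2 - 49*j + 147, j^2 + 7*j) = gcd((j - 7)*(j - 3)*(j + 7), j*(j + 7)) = j + 7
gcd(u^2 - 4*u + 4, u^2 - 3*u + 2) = u - 2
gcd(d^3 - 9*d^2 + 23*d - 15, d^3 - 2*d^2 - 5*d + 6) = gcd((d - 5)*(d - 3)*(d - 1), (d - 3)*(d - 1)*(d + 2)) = d^2 - 4*d + 3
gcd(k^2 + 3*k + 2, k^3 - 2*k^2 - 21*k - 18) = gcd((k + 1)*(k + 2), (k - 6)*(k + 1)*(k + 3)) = k + 1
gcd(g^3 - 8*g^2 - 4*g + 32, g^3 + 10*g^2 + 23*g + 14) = g + 2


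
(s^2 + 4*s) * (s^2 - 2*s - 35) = s^4 + 2*s^3 - 43*s^2 - 140*s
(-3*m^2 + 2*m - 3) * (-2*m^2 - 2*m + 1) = 6*m^4 + 2*m^3 - m^2 + 8*m - 3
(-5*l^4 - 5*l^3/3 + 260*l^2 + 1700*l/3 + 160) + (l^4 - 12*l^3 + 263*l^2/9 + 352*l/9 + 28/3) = -4*l^4 - 41*l^3/3 + 2603*l^2/9 + 5452*l/9 + 508/3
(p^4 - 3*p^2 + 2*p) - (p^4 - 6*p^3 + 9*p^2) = 6*p^3 - 12*p^2 + 2*p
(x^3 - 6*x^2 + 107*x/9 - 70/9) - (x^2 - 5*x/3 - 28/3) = x^3 - 7*x^2 + 122*x/9 + 14/9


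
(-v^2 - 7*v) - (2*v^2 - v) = -3*v^2 - 6*v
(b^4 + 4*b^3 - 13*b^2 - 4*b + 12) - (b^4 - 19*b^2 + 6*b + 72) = 4*b^3 + 6*b^2 - 10*b - 60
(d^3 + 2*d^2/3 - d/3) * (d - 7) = d^4 - 19*d^3/3 - 5*d^2 + 7*d/3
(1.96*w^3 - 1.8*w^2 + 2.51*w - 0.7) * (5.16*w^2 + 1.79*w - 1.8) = 10.1136*w^5 - 5.7796*w^4 + 6.2016*w^3 + 4.1209*w^2 - 5.771*w + 1.26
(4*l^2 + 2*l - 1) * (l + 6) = 4*l^3 + 26*l^2 + 11*l - 6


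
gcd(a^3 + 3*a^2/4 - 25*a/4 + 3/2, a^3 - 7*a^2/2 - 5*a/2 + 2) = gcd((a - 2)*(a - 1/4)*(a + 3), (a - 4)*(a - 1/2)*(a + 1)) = 1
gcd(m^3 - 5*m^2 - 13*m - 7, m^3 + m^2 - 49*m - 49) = m^2 - 6*m - 7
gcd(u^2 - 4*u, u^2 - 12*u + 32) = u - 4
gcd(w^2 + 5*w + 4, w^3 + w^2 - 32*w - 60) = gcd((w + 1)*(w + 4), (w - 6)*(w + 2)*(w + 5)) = 1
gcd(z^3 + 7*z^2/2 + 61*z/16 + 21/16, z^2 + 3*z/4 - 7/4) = z + 7/4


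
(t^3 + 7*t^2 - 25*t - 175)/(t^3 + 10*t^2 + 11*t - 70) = (t - 5)/(t - 2)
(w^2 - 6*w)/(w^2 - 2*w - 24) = w/(w + 4)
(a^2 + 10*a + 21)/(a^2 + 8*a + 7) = (a + 3)/(a + 1)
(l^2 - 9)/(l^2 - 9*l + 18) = (l + 3)/(l - 6)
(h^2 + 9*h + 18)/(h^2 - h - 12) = (h + 6)/(h - 4)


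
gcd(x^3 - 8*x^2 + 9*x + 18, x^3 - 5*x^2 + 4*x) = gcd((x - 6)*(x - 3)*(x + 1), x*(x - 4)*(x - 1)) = 1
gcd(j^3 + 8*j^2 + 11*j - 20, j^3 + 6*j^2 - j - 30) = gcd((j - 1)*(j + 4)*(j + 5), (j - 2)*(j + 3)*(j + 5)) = j + 5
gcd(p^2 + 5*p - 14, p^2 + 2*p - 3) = 1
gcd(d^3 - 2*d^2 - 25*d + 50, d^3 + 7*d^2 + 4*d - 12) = 1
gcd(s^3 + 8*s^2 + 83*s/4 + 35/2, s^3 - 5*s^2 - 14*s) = s + 2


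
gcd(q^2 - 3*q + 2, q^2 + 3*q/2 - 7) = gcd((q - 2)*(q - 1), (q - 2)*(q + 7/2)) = q - 2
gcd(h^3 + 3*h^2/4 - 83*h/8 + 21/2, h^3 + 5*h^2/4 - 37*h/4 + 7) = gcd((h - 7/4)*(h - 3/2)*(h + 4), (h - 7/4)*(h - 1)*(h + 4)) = h^2 + 9*h/4 - 7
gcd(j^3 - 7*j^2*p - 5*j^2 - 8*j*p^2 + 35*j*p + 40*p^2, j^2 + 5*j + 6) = 1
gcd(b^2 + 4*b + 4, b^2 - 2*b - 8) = b + 2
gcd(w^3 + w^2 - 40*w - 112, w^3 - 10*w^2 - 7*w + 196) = w^2 - 3*w - 28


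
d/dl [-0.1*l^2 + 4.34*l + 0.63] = 4.34 - 0.2*l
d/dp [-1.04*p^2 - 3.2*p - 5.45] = -2.08*p - 3.2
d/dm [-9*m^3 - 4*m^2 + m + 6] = -27*m^2 - 8*m + 1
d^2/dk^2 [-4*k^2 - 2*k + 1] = -8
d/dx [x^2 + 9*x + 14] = 2*x + 9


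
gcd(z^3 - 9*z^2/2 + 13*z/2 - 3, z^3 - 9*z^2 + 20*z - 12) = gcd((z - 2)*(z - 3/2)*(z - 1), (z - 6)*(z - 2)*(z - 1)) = z^2 - 3*z + 2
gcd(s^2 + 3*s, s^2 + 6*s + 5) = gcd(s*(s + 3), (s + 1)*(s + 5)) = 1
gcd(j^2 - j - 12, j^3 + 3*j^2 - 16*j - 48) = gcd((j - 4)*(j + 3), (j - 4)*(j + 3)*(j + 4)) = j^2 - j - 12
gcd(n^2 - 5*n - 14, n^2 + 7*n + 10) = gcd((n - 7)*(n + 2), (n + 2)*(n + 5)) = n + 2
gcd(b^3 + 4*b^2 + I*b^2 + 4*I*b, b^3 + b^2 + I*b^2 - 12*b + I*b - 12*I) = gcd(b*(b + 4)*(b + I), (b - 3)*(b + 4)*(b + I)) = b^2 + b*(4 + I) + 4*I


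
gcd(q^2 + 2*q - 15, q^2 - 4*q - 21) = 1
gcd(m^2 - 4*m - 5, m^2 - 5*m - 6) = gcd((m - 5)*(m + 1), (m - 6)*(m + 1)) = m + 1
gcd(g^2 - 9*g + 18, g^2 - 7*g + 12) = g - 3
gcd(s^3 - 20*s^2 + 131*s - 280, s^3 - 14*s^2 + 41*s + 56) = s^2 - 15*s + 56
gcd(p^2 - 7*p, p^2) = p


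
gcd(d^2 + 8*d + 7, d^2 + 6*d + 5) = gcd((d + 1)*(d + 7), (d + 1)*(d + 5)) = d + 1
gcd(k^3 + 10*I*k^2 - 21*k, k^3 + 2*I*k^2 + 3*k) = k^2 + 3*I*k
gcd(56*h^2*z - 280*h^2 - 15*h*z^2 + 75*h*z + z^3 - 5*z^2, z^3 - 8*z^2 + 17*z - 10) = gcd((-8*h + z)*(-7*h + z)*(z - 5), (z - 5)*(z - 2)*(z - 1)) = z - 5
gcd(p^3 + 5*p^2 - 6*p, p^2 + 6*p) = p^2 + 6*p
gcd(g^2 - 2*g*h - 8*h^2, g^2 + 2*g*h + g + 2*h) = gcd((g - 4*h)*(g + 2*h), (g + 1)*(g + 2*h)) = g + 2*h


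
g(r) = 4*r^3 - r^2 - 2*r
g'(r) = 12*r^2 - 2*r - 2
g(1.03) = 1.25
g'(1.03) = 8.67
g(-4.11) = -286.38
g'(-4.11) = 208.93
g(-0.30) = 0.40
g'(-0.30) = -0.32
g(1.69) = 13.07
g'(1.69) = 28.89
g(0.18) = -0.37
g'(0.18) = -1.97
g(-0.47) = 0.30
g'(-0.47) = 1.59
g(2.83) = 76.99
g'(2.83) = 88.45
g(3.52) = 155.03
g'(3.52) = 139.64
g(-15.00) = -13695.00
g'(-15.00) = 2728.00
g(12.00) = 6744.00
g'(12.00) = 1702.00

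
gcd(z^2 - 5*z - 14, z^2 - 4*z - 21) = z - 7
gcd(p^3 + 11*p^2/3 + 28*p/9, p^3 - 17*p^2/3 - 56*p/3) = p^2 + 7*p/3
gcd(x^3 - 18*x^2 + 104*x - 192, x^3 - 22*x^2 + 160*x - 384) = x^2 - 14*x + 48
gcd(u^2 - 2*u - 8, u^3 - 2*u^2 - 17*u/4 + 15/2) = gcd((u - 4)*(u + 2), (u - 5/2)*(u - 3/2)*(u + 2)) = u + 2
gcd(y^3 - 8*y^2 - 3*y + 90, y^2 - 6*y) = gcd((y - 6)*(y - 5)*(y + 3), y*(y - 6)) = y - 6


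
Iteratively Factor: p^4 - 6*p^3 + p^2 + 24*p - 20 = (p - 5)*(p^3 - p^2 - 4*p + 4) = (p - 5)*(p + 2)*(p^2 - 3*p + 2) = (p - 5)*(p - 1)*(p + 2)*(p - 2)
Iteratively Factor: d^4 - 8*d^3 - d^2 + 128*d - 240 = (d - 5)*(d^3 - 3*d^2 - 16*d + 48) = (d - 5)*(d + 4)*(d^2 - 7*d + 12) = (d - 5)*(d - 3)*(d + 4)*(d - 4)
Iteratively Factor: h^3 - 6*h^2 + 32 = (h - 4)*(h^2 - 2*h - 8) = (h - 4)^2*(h + 2)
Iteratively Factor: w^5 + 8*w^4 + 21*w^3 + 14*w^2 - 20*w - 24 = (w + 3)*(w^4 + 5*w^3 + 6*w^2 - 4*w - 8) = (w + 2)*(w + 3)*(w^3 + 3*w^2 - 4) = (w + 2)^2*(w + 3)*(w^2 + w - 2) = (w + 2)^3*(w + 3)*(w - 1)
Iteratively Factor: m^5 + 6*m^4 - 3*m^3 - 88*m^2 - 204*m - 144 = (m - 4)*(m^4 + 10*m^3 + 37*m^2 + 60*m + 36) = (m - 4)*(m + 3)*(m^3 + 7*m^2 + 16*m + 12) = (m - 4)*(m + 2)*(m + 3)*(m^2 + 5*m + 6) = (m - 4)*(m + 2)*(m + 3)^2*(m + 2)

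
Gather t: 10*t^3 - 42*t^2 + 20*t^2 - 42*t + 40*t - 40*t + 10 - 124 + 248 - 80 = 10*t^3 - 22*t^2 - 42*t + 54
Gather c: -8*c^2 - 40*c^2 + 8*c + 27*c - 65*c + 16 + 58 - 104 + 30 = -48*c^2 - 30*c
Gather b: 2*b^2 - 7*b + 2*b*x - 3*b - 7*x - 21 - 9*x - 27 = 2*b^2 + b*(2*x - 10) - 16*x - 48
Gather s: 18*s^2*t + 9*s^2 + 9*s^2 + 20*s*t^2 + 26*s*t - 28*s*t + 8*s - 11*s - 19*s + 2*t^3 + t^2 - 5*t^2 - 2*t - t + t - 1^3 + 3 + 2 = s^2*(18*t + 18) + s*(20*t^2 - 2*t - 22) + 2*t^3 - 4*t^2 - 2*t + 4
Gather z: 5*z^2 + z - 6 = 5*z^2 + z - 6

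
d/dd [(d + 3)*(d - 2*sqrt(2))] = 2*d - 2*sqrt(2) + 3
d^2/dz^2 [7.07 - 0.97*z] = 0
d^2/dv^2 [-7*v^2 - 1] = -14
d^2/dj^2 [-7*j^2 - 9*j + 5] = -14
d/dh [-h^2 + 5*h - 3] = 5 - 2*h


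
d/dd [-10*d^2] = -20*d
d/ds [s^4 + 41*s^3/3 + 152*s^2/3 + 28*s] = 4*s^3 + 41*s^2 + 304*s/3 + 28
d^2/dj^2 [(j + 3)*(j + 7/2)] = 2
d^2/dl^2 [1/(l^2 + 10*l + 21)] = 2*(-l^2 - 10*l + 4*(l + 5)^2 - 21)/(l^2 + 10*l + 21)^3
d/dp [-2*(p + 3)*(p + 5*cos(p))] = -2*p + 2*(p + 3)*(5*sin(p) - 1) - 10*cos(p)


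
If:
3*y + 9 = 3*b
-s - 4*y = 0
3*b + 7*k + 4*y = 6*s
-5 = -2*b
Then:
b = 5/2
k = 13/14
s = 2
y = -1/2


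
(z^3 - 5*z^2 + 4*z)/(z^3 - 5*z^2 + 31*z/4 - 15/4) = 4*z*(z - 4)/(4*z^2 - 16*z + 15)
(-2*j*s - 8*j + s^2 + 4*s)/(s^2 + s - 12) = (-2*j + s)/(s - 3)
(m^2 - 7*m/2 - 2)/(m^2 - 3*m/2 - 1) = (m - 4)/(m - 2)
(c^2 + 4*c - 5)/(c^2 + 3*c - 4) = (c + 5)/(c + 4)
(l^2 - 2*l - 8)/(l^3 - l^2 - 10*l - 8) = 1/(l + 1)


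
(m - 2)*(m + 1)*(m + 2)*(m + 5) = m^4 + 6*m^3 + m^2 - 24*m - 20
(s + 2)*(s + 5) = s^2 + 7*s + 10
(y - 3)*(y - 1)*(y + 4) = y^3 - 13*y + 12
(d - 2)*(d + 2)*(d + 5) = d^3 + 5*d^2 - 4*d - 20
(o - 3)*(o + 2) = o^2 - o - 6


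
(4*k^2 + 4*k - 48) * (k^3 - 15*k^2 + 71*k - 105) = 4*k^5 - 56*k^4 + 176*k^3 + 584*k^2 - 3828*k + 5040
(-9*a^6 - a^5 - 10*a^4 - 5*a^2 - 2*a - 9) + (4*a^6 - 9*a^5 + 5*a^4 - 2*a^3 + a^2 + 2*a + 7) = -5*a^6 - 10*a^5 - 5*a^4 - 2*a^3 - 4*a^2 - 2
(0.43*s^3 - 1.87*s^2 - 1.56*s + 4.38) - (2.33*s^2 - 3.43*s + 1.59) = 0.43*s^3 - 4.2*s^2 + 1.87*s + 2.79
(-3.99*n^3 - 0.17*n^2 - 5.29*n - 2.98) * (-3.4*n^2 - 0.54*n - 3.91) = 13.566*n^5 + 2.7326*n^4 + 33.6787*n^3 + 13.6533*n^2 + 22.2931*n + 11.6518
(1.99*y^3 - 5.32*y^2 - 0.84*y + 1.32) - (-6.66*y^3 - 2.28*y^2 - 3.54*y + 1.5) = 8.65*y^3 - 3.04*y^2 + 2.7*y - 0.18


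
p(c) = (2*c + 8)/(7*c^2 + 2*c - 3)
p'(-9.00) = 0.00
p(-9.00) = -0.02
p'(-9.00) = 0.00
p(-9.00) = -0.02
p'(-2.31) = 0.18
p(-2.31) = 0.11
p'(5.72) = -0.02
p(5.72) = 0.08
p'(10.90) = -0.00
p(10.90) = 0.04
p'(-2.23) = 0.21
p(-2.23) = 0.13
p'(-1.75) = 0.59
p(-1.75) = 0.30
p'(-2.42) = 0.15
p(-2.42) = 0.10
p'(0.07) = -3.75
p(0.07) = -2.88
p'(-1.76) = 0.57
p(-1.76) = 0.30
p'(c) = (-14*c - 2)*(2*c + 8)/(7*c^2 + 2*c - 3)^2 + 2/(7*c^2 + 2*c - 3) = 2*(7*c^2 + 2*c - 2*(c + 4)*(7*c + 1) - 3)/(7*c^2 + 2*c - 3)^2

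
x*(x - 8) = x^2 - 8*x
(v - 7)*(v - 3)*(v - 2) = v^3 - 12*v^2 + 41*v - 42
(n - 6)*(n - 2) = n^2 - 8*n + 12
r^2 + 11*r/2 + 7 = (r + 2)*(r + 7/2)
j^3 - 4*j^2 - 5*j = j*(j - 5)*(j + 1)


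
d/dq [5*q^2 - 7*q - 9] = 10*q - 7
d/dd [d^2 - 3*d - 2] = 2*d - 3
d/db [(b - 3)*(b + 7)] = 2*b + 4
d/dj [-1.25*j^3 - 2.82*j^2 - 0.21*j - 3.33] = -3.75*j^2 - 5.64*j - 0.21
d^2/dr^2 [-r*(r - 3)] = -2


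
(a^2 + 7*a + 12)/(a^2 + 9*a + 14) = (a^2 + 7*a + 12)/(a^2 + 9*a + 14)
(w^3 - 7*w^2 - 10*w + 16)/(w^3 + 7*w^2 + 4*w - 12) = (w - 8)/(w + 6)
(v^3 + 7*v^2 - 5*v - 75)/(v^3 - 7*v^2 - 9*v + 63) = (v^2 + 10*v + 25)/(v^2 - 4*v - 21)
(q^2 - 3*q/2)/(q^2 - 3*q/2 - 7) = q*(3 - 2*q)/(-2*q^2 + 3*q + 14)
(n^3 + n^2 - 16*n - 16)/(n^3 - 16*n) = (n + 1)/n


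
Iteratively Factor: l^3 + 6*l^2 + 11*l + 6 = (l + 1)*(l^2 + 5*l + 6) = (l + 1)*(l + 2)*(l + 3)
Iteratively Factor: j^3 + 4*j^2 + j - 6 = (j + 3)*(j^2 + j - 2) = (j - 1)*(j + 3)*(j + 2)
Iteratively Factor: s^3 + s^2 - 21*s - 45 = (s + 3)*(s^2 - 2*s - 15) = (s - 5)*(s + 3)*(s + 3)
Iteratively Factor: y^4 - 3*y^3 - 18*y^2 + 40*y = (y - 2)*(y^3 - y^2 - 20*y) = y*(y - 2)*(y^2 - y - 20) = y*(y - 2)*(y + 4)*(y - 5)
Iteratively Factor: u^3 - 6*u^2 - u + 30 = (u - 3)*(u^2 - 3*u - 10) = (u - 5)*(u - 3)*(u + 2)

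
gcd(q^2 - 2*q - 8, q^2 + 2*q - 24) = q - 4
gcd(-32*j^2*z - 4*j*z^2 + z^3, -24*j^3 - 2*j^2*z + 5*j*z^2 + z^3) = 4*j + z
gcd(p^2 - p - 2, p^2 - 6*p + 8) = p - 2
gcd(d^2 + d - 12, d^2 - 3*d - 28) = d + 4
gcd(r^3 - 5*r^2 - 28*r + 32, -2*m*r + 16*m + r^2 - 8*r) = r - 8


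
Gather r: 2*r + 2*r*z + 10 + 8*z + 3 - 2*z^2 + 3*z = r*(2*z + 2) - 2*z^2 + 11*z + 13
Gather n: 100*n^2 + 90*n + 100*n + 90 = 100*n^2 + 190*n + 90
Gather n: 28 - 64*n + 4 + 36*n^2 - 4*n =36*n^2 - 68*n + 32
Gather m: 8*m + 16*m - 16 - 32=24*m - 48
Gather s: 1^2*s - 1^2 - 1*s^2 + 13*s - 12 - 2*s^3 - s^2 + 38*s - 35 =-2*s^3 - 2*s^2 + 52*s - 48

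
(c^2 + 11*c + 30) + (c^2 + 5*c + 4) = 2*c^2 + 16*c + 34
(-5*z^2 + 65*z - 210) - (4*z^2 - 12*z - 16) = -9*z^2 + 77*z - 194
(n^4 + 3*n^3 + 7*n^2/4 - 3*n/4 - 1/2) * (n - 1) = n^5 + 2*n^4 - 5*n^3/4 - 5*n^2/2 + n/4 + 1/2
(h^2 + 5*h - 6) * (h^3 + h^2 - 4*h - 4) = h^5 + 6*h^4 - 5*h^3 - 30*h^2 + 4*h + 24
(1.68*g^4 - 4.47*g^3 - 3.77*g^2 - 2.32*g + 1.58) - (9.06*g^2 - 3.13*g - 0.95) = 1.68*g^4 - 4.47*g^3 - 12.83*g^2 + 0.81*g + 2.53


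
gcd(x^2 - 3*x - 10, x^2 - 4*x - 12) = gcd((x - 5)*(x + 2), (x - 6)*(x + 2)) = x + 2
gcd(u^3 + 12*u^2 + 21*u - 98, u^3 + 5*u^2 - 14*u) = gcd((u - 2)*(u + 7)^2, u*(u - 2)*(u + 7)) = u^2 + 5*u - 14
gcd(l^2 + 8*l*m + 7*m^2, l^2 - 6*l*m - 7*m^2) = l + m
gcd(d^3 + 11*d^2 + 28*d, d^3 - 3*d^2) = d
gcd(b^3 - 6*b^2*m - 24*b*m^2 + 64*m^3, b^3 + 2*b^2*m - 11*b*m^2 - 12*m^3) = b + 4*m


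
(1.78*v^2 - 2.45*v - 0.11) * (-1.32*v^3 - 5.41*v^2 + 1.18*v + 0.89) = -2.3496*v^5 - 6.3958*v^4 + 15.5001*v^3 - 0.7117*v^2 - 2.3103*v - 0.0979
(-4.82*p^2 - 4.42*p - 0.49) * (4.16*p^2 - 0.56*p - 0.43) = -20.0512*p^4 - 15.688*p^3 + 2.5094*p^2 + 2.175*p + 0.2107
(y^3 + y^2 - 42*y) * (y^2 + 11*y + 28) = y^5 + 12*y^4 - 3*y^3 - 434*y^2 - 1176*y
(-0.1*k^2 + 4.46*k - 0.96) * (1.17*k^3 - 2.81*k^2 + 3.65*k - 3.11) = -0.117*k^5 + 5.4992*k^4 - 14.0208*k^3 + 19.2876*k^2 - 17.3746*k + 2.9856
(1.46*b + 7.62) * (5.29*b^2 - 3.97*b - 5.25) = 7.7234*b^3 + 34.5136*b^2 - 37.9164*b - 40.005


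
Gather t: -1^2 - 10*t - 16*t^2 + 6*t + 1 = -16*t^2 - 4*t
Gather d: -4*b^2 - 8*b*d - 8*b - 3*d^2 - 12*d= -4*b^2 - 8*b - 3*d^2 + d*(-8*b - 12)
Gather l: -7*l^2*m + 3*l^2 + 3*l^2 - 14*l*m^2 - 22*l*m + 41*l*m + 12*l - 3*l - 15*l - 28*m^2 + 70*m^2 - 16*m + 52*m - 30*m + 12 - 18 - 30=l^2*(6 - 7*m) + l*(-14*m^2 + 19*m - 6) + 42*m^2 + 6*m - 36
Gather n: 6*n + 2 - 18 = 6*n - 16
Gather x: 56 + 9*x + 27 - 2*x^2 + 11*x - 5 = -2*x^2 + 20*x + 78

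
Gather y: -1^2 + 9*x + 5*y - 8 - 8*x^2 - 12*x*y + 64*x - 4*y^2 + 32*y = -8*x^2 + 73*x - 4*y^2 + y*(37 - 12*x) - 9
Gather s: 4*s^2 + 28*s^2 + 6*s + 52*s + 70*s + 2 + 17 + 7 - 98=32*s^2 + 128*s - 72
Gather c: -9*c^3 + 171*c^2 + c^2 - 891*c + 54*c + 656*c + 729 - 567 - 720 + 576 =-9*c^3 + 172*c^2 - 181*c + 18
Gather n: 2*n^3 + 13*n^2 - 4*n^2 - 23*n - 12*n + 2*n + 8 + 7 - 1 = 2*n^3 + 9*n^2 - 33*n + 14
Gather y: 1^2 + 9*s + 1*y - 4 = 9*s + y - 3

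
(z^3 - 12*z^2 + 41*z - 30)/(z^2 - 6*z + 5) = z - 6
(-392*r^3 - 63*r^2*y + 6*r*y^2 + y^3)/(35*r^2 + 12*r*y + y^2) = (-56*r^2 - r*y + y^2)/(5*r + y)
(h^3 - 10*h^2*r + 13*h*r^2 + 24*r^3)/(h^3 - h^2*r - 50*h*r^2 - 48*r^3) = (h - 3*r)/(h + 6*r)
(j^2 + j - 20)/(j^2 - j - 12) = (j + 5)/(j + 3)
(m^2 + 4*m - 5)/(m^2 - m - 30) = (m - 1)/(m - 6)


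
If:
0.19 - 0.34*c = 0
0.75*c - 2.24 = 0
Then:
No Solution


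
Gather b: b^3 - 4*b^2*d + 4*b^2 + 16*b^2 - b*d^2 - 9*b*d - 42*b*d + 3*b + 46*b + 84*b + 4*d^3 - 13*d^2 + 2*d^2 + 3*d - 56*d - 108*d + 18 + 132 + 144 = b^3 + b^2*(20 - 4*d) + b*(-d^2 - 51*d + 133) + 4*d^3 - 11*d^2 - 161*d + 294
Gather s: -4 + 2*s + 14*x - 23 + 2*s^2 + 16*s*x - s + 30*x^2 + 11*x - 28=2*s^2 + s*(16*x + 1) + 30*x^2 + 25*x - 55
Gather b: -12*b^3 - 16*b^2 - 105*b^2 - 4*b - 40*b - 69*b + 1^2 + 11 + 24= -12*b^3 - 121*b^2 - 113*b + 36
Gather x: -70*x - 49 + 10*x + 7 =-60*x - 42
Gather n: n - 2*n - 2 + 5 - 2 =1 - n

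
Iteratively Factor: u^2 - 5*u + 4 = (u - 1)*(u - 4)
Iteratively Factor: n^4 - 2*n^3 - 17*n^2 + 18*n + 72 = (n - 4)*(n^3 + 2*n^2 - 9*n - 18) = (n - 4)*(n + 2)*(n^2 - 9) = (n - 4)*(n + 2)*(n + 3)*(n - 3)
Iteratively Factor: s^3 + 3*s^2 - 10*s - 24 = (s + 4)*(s^2 - s - 6) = (s + 2)*(s + 4)*(s - 3)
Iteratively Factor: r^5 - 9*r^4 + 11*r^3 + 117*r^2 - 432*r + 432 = (r - 4)*(r^4 - 5*r^3 - 9*r^2 + 81*r - 108) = (r - 4)*(r + 4)*(r^3 - 9*r^2 + 27*r - 27) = (r - 4)*(r - 3)*(r + 4)*(r^2 - 6*r + 9) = (r - 4)*(r - 3)^2*(r + 4)*(r - 3)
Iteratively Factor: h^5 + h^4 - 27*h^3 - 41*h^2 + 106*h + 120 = (h - 2)*(h^4 + 3*h^3 - 21*h^2 - 83*h - 60) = (h - 2)*(h + 3)*(h^3 - 21*h - 20) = (h - 2)*(h + 3)*(h + 4)*(h^2 - 4*h - 5) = (h - 5)*(h - 2)*(h + 3)*(h + 4)*(h + 1)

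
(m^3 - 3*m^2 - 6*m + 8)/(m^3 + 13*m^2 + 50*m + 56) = (m^2 - 5*m + 4)/(m^2 + 11*m + 28)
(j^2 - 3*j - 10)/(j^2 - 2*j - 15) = (j + 2)/(j + 3)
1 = 1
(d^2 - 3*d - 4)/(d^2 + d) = (d - 4)/d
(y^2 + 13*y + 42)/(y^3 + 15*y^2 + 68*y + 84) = 1/(y + 2)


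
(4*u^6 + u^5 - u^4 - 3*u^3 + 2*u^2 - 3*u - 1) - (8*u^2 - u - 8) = 4*u^6 + u^5 - u^4 - 3*u^3 - 6*u^2 - 2*u + 7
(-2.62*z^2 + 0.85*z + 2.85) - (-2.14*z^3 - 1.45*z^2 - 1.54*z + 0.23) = 2.14*z^3 - 1.17*z^2 + 2.39*z + 2.62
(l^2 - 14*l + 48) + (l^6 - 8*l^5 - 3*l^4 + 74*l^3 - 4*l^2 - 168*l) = l^6 - 8*l^5 - 3*l^4 + 74*l^3 - 3*l^2 - 182*l + 48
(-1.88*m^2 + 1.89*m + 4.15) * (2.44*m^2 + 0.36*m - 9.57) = -4.5872*m^4 + 3.9348*m^3 + 28.798*m^2 - 16.5933*m - 39.7155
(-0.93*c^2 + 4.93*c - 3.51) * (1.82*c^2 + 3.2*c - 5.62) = -1.6926*c^4 + 5.9966*c^3 + 14.6144*c^2 - 38.9386*c + 19.7262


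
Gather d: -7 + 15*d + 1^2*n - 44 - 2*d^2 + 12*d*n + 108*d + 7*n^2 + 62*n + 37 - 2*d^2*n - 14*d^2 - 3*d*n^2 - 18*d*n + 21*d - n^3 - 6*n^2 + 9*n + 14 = d^2*(-2*n - 16) + d*(-3*n^2 - 6*n + 144) - n^3 + n^2 + 72*n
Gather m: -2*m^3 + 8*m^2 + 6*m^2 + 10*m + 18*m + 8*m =-2*m^3 + 14*m^2 + 36*m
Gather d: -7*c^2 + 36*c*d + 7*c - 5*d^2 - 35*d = -7*c^2 + 7*c - 5*d^2 + d*(36*c - 35)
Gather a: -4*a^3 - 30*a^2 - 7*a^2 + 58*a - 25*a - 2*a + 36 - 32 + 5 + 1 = -4*a^3 - 37*a^2 + 31*a + 10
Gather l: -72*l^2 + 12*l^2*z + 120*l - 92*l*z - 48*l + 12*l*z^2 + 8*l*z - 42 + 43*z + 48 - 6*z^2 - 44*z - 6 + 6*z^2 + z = l^2*(12*z - 72) + l*(12*z^2 - 84*z + 72)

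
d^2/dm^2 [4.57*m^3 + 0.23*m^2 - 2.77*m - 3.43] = 27.42*m + 0.46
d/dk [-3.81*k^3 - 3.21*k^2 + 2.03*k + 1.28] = -11.43*k^2 - 6.42*k + 2.03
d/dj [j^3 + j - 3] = 3*j^2 + 1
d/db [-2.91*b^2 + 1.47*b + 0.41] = 1.47 - 5.82*b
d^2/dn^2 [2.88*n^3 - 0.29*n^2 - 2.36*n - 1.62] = 17.28*n - 0.58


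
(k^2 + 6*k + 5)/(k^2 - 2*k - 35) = (k + 1)/(k - 7)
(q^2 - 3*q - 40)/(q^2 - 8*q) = (q + 5)/q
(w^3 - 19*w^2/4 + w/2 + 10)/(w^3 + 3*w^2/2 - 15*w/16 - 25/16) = 4*(w^2 - 6*w + 8)/(4*w^2 + w - 5)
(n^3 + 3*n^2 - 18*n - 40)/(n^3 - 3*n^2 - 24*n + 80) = (n + 2)/(n - 4)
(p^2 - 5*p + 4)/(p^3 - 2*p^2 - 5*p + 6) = (p - 4)/(p^2 - p - 6)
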